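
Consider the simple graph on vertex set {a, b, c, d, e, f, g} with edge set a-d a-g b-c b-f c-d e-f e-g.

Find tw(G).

2

A width-2 tree decomposition is:
Bags: B1 = {b, c, d}  B2 = {a, b, d}  B3 = {a, b, g}  B4 = {b, e, g}  B5 = {b, e, f}
Tree: B1–B2, B2–B3, B3–B4, B4–B5
Every bag has size at most 3, so the width is 3 − 1 = 2 and tw(G) ≤ 2. Since b–c–d–a–g–e–f–b is a cycle in G, G is not acyclic. Forests are exactly the graphs of treewidth ≤ 1, so tw(G) ≥ 2. Hence tw(G) = 2 exactly.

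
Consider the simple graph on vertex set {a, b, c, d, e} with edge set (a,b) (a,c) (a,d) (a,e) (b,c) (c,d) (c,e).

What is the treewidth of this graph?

2

A width-2 tree decomposition is:
Bags: B1 = {a, c, d}  B2 = {a, c, e}  B3 = {a, b, c}
Tree: B1–B2, B1–B3
Every bag has size at most 3, so the width is 3 − 1 = 2 and tw(G) ≤ 2. On the other hand G contains the 3-clique {a, c, d}. A clique must lie in a single bag of any decomposition, so no decomposition can have width below 2. Hence tw(G) = 2 exactly.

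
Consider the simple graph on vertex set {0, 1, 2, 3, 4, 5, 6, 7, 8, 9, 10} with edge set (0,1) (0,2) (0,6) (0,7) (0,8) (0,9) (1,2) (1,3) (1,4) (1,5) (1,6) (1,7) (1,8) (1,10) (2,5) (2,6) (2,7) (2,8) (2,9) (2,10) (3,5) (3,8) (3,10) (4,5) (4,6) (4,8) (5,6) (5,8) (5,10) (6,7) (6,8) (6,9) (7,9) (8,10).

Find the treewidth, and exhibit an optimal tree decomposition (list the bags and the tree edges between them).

Every bag has size at most 5, so the width is 5 − 1 = 4 and tw(G) ≤ 4. On the other hand G contains the 5-clique {0, 1, 2, 6, 8}. A clique must lie in a single bag of any decomposition, so no decomposition can have width below 4. Combining the bounds, tw(G) = 4.

Treewidth 4.
One such decomposition:
Bags: B1 = {0, 1, 2, 6, 8}  B2 = {1, 2, 5, 6, 8}  B3 = {1, 2, 5, 8, 10}  B4 = {0, 1, 2, 6, 7}  B5 = {0, 2, 6, 7, 9}  B6 = {1, 4, 5, 6, 8}  B7 = {1, 3, 5, 8, 10}
Tree: B1–B2, B2–B3, B1–B4, B4–B5, B2–B6, B3–B7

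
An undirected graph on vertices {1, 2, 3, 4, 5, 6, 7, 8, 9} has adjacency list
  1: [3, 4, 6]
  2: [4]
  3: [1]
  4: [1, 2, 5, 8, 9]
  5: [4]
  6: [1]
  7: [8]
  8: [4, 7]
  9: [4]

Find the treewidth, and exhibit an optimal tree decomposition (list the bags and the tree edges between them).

Treewidth 1.
Bags: B1 = {1, 4}  B2 = {4, 9}  B3 = {4, 8}  B4 = {1, 6}  B5 = {7, 8}  B6 = {4, 5}  B7 = {1, 3}  B8 = {2, 4}
Tree: B1–B2, B1–B3, B1–B4, B3–B5, B1–B6, B4–B7, B6–B8

Each bag holds 2 vertices, so the decomposition has width 1, which upper-bounds the treewidth. Since G has at least one edge (e.g. 1–4), it is not an edgeless graph, so tw(G) ≥ 1. Therefore the treewidth is 1.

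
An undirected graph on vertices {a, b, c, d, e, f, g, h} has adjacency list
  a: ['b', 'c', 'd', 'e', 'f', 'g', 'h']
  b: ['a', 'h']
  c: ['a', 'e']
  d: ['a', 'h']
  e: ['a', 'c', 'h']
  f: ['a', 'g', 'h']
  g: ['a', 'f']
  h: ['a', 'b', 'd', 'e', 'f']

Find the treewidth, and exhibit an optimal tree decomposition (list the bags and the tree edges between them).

Each bag holds 3 vertices, so the decomposition has width 2, which upper-bounds the treewidth. For the lower bound, the 3 vertices {a, f, g} are pairwise adjacent, and any tree decomposition puts a clique entirely inside one bag — forcing width ≥ 2. Therefore the treewidth is 2.

Treewidth 2.
Bags: B1 = {a, d, h}  B2 = {a, e, h}  B3 = {a, f, h}  B4 = {a, f, g}  B5 = {a, b, h}  B6 = {a, c, e}
Tree: B1–B2, B1–B3, B3–B4, B1–B5, B2–B6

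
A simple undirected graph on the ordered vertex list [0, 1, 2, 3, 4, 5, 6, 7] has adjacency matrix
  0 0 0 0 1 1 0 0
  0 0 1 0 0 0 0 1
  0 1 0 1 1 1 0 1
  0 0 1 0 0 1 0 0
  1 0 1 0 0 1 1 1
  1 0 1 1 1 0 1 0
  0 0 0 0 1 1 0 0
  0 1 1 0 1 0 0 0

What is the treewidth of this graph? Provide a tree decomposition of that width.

Treewidth 2.
One optimal decomposition is:
Bags: B1 = {2, 3, 5}  B2 = {2, 4, 5}  B3 = {2, 4, 7}  B4 = {0, 4, 5}  B5 = {4, 5, 6}  B6 = {1, 2, 7}
Tree: B1–B2, B2–B3, B2–B4, B4–B5, B3–B6

The largest bag has 3 vertices, giving width 2; this decomposition certifies tw(G) ≤ 2. Conversely, {0, 4, 5} is a clique of size 3, and the vertices of any clique must share a bag in every tree decomposition; so some bag has ≥ 3 vertices and tw(G) ≥ 2. Hence tw(G) = 2 exactly.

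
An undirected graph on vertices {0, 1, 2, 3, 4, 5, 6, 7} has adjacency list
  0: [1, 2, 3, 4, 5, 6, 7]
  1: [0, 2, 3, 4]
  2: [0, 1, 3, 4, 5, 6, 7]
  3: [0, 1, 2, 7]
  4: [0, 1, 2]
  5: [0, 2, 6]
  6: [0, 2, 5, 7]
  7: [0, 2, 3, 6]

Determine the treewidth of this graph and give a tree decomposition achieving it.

Treewidth 3.
One optimal decomposition is:
Bags: B1 = {0, 2, 3, 7}  B2 = {0, 2, 6, 7}  B3 = {0, 2, 5, 6}  B4 = {0, 1, 2, 3}  B5 = {0, 1, 2, 4}
Tree: B1–B2, B2–B3, B1–B4, B4–B5

The largest bag has 4 vertices, giving width 3; this decomposition certifies tw(G) ≤ 3. For the lower bound, the 4 vertices {0, 1, 2, 3} are pairwise adjacent, and any tree decomposition puts a clique entirely inside one bag — forcing width ≥ 3. Therefore the treewidth is 3.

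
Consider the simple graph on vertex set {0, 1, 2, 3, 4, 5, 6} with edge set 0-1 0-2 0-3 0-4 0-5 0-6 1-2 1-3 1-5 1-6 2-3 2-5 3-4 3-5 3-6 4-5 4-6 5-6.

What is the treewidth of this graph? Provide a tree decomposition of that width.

Each bag holds 5 vertices, so the decomposition has width 4, which upper-bounds the treewidth. For the lower bound, the 5 vertices {0, 1, 2, 3, 5} are pairwise adjacent, and any tree decomposition puts a clique entirely inside one bag — forcing width ≥ 4. Combining the bounds, tw(G) = 4.

Treewidth 4.
One optimal decomposition is:
Bags: B1 = {0, 1, 3, 5, 6}  B2 = {0, 1, 2, 3, 5}  B3 = {0, 3, 4, 5, 6}
Tree: B1–B2, B1–B3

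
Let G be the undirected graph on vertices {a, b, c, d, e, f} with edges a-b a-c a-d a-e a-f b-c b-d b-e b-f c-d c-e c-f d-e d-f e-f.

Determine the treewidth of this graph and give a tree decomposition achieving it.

Treewidth 5.
Bags: B1 = {a, b, c, d, e, f}
Tree: (single bag)

With just one bag of size 6, the width is 6 − 1 = 5, so tw(G) ≤ 5. Conversely, {a, b, c, d, e, f} is a clique of size 6, and the vertices of any clique must share a bag in every tree decomposition; so some bag has ≥ 6 vertices and tw(G) ≥ 5. Therefore the treewidth is 5.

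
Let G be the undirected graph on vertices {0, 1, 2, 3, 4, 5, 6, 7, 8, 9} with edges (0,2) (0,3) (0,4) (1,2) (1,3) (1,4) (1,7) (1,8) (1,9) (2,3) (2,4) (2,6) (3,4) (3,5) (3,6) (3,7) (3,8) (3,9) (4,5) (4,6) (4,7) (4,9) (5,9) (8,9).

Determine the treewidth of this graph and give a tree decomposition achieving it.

Treewidth 3.
One such decomposition:
Bags: B1 = {1, 3, 4, 7}  B2 = {1, 2, 3, 4}  B3 = {2, 3, 4, 6}  B4 = {0, 2, 3, 4}  B5 = {1, 3, 4, 9}  B6 = {3, 4, 5, 9}  B7 = {1, 3, 8, 9}
Tree: B1–B2, B2–B3, B2–B4, B2–B5, B5–B6, B5–B7

Each bag holds 4 vertices, so the decomposition has width 3, which upper-bounds the treewidth. For the lower bound, the 4 vertices {1, 3, 8, 9} are pairwise adjacent, and any tree decomposition puts a clique entirely inside one bag — forcing width ≥ 3. Therefore the treewidth is 3.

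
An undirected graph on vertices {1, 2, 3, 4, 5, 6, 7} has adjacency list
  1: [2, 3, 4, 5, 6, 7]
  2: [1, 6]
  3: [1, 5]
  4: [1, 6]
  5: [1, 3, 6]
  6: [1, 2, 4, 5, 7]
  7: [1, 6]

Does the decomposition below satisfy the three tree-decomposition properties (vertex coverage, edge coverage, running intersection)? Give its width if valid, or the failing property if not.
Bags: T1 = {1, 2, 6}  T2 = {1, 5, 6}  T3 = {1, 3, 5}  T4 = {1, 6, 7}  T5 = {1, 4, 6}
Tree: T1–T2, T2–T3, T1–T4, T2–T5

Yes; width 2.

Vertex coverage: the bags together contain {1, 2, 3, 4, 5, 6, 7}, the full vertex set. Edge coverage: each edge of G has both endpoints in at least one bag. Running intersection: for every vertex, the bags containing it form a connected subtree. All three properties hold, so this is a valid tree decomposition of width max|bag| − 1 = 2, and hence tw(G) ≤ 2.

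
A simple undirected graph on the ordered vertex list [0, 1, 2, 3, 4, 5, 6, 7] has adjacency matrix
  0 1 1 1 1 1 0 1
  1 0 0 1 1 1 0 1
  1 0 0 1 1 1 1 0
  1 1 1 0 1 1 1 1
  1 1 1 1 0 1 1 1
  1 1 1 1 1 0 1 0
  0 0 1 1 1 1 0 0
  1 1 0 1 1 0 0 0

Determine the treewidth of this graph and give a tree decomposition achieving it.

Every bag has size at most 5, so the width is 5 − 1 = 4 and tw(G) ≤ 4. Conversely, {0, 1, 3, 4, 5} is a clique of size 5, and the vertices of any clique must share a bag in every tree decomposition; so some bag has ≥ 5 vertices and tw(G) ≥ 4. Hence tw(G) = 4 exactly.

Treewidth 4.
One such decomposition:
Bags: B1 = {2, 3, 4, 5, 6}  B2 = {0, 2, 3, 4, 5}  B3 = {0, 1, 3, 4, 5}  B4 = {0, 1, 3, 4, 7}
Tree: B1–B2, B2–B3, B3–B4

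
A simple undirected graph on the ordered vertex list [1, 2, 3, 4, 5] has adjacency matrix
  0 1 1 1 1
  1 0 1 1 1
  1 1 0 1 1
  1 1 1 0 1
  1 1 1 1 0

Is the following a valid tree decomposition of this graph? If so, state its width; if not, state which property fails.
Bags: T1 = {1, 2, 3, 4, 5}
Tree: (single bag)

Every vertex of G appears in some bag (union = {1, 2, 3, 4, 5}); every edge is covered by a bag; and for each vertex v the set of bags containing v is connected in the bag tree. The decomposition is therefore valid. The largest bag has 5 vertices, so the width is 4.

Yes; width 4.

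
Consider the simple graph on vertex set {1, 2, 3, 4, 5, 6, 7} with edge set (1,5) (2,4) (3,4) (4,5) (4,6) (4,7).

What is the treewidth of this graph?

1

A width-1 tree decomposition is:
Bags: B1 = {2, 4}  B2 = {4, 6}  B3 = {3, 4}  B4 = {4, 5}  B5 = {4, 7}  B6 = {1, 5}
Tree: B1–B2, B1–B3, B1–B4, B2–B5, B4–B6
Every bag has size at most 2, so the width is 2 − 1 = 1 and tw(G) ≤ 1. G has an edge, so its treewidth is at least 1. The upper and lower bounds meet at 1, so that is the treewidth.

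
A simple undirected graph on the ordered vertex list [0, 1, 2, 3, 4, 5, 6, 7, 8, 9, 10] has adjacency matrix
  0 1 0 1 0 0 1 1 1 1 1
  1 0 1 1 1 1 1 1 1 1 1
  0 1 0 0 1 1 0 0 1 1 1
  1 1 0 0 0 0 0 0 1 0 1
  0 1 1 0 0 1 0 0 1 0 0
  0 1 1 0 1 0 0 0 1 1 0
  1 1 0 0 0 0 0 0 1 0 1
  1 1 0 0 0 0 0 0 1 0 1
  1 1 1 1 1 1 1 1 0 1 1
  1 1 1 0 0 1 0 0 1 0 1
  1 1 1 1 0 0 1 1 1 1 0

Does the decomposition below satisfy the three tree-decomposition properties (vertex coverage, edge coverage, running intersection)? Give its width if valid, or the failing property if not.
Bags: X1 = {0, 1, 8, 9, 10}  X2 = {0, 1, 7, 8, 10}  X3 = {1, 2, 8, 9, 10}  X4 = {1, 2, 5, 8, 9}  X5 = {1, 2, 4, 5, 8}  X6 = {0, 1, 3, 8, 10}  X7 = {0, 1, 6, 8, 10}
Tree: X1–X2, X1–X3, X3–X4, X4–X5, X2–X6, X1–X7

Checking the three conditions: (i) the bags cover all of {0, 1, 2, 3, 4, 5, 6, 7, 8, 9, 10}; (ii) for each edge, some bag contains both endpoints; (iii) the bags containing any fixed vertex form a subtree. All hold, so the decomposition is valid with width 5 − 1 = 4.

Yes; width 4.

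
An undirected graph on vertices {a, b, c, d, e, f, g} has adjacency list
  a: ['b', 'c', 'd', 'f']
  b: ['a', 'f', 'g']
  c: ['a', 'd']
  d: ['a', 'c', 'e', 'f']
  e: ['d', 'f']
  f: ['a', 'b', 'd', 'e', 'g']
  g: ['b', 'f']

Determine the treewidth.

A width-2 tree decomposition is:
Bags: B1 = {b, f, g}  B2 = {a, b, f}  B3 = {a, d, f}  B4 = {d, e, f}  B5 = {a, c, d}
Tree: B1–B2, B2–B3, B3–B4, B3–B5
Every bag has size at most 3, so the width is 3 − 1 = 2 and tw(G) ≤ 2. Conversely, {a, c, d} is a clique of size 3, and the vertices of any clique must share a bag in every tree decomposition; so some bag has ≥ 3 vertices and tw(G) ≥ 2. Combining the bounds, tw(G) = 2.

2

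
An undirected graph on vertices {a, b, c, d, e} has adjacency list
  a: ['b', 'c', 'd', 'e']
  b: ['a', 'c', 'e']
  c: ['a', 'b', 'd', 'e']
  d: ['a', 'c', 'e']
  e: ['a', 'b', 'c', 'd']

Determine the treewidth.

3

A width-3 tree decomposition is:
Bags: B1 = {a, c, d, e}  B2 = {a, b, c, e}
Tree: B1–B2
The largest bag has 4 vertices, giving width 3; this decomposition certifies tw(G) ≤ 3. On the other hand G contains the 4-clique {a, c, d, e}. A clique must lie in a single bag of any decomposition, so no decomposition can have width below 3. The upper and lower bounds meet at 3, so that is the treewidth.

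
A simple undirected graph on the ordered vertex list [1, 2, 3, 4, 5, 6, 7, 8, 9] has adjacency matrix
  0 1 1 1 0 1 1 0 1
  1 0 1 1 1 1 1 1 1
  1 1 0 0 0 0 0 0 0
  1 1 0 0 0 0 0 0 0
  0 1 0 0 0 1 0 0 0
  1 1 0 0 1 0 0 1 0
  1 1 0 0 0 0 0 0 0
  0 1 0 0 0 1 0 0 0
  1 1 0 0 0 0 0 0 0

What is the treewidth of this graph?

A width-2 tree decomposition is:
Bags: B1 = {1, 2, 6}  B2 = {1, 2, 9}  B3 = {2, 6, 8}  B4 = {1, 2, 7}  B5 = {1, 2, 4}  B6 = {1, 2, 3}  B7 = {2, 5, 6}
Tree: B1–B2, B1–B3, B1–B4, B4–B5, B4–B6, B1–B7
Each bag holds 3 vertices, so the decomposition has width 2, which upper-bounds the treewidth. On the other hand G contains the 3-clique {2, 6, 8}. A clique must lie in a single bag of any decomposition, so no decomposition can have width below 2. The upper and lower bounds meet at 2, so that is the treewidth.

2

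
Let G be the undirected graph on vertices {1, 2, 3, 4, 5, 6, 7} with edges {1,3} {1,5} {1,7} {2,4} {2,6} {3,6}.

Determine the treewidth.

1

A width-1 tree decomposition is:
Bags: B1 = {3, 6}  B2 = {2, 6}  B3 = {2, 4}  B4 = {1, 3}  B5 = {1, 5}  B6 = {1, 7}
Tree: B1–B2, B2–B3, B1–B4, B4–B5, B4–B6
Each bag holds 2 vertices, so the decomposition has width 1, which upper-bounds the treewidth. G has an edge, so its treewidth is at least 1. Hence tw(G) = 1 exactly.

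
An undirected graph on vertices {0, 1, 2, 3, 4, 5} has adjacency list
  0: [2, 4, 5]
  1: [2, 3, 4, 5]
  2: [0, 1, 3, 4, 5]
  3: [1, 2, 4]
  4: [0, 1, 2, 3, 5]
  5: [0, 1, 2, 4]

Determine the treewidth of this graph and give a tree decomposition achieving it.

The largest bag has 4 vertices, giving width 3; this decomposition certifies tw(G) ≤ 3. On the other hand G contains the 4-clique {0, 2, 4, 5}. A clique must lie in a single bag of any decomposition, so no decomposition can have width below 3. The upper and lower bounds meet at 3, so that is the treewidth.

Treewidth 3.
One optimal decomposition is:
Bags: B1 = {1, 2, 4, 5}  B2 = {0, 2, 4, 5}  B3 = {1, 2, 3, 4}
Tree: B1–B2, B1–B3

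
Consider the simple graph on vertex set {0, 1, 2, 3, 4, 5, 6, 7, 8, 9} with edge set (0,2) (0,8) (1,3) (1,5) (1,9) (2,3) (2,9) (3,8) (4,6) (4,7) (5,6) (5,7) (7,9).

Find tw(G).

A width-2 tree decomposition is:
Bags: B1 = {0, 3, 8}  B2 = {0, 2, 3}  B3 = {1, 2, 3}  B4 = {1, 2, 9}  B5 = {1, 5, 9}  B6 = {5, 7, 9}  B7 = {5, 6, 7}  B8 = {4, 6, 7}
Tree: B1–B2, B2–B3, B3–B4, B4–B5, B5–B6, B6–B7, B7–B8
Each bag holds 3 vertices, so the decomposition has width 2, which upper-bounds the treewidth. Since 8–0–2–3–8 is a cycle in G, G is not acyclic. Forests are exactly the graphs of treewidth ≤ 1, so tw(G) ≥ 2. Combining the bounds, tw(G) = 2.

2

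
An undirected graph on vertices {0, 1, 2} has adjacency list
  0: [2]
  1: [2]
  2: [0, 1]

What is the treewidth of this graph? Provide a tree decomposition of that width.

Treewidth 1.
Bags: B1 = {1, 2}  B2 = {0, 2}
Tree: B1–B2

The largest bag has 2 vertices, giving width 1; this decomposition certifies tw(G) ≤ 1. Any graph with an edge has treewidth ≥ 1, and G has the edge 2–1. Combining the bounds, tw(G) = 1.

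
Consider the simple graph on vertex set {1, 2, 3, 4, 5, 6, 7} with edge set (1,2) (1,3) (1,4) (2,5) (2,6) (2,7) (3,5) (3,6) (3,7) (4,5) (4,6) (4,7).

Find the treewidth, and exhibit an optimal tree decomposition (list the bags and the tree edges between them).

Every bag has size at most 4, so the width is 4 − 1 = 3 and tw(G) ≤ 3. For the lower bound: the 4 vertex sets {4,7}, {2,6}, {3}, {1} are disjoint, each induces a connected subgraph, and every pair is joined by at least one edge of G. Contracting each set to a single vertex therefore yields K_{4} as a minor, and since treewidth is minor-monotone, tw(G) ≥ tw(K_{4}) = 3. Hence tw(G) = 3 exactly.

Treewidth 3.
Bags: B1 = {2, 3, 4, 7}  B2 = {2, 3, 4, 6}  B3 = {1, 2, 3, 4}  B4 = {2, 3, 4, 5}
Tree: B1–B2, B2–B3, B3–B4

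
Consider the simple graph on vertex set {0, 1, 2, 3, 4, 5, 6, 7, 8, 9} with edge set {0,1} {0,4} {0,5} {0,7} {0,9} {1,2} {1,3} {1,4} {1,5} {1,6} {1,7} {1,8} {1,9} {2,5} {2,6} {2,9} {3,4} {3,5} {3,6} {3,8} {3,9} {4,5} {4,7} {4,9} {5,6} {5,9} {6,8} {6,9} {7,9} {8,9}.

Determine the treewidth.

4

A width-4 tree decomposition is:
Bags: B1 = {1, 3, 4, 5, 9}  B2 = {1, 3, 5, 6, 9}  B3 = {0, 1, 4, 5, 9}  B4 = {1, 3, 6, 8, 9}  B5 = {0, 1, 4, 7, 9}  B6 = {1, 2, 5, 6, 9}
Tree: B1–B2, B1–B3, B2–B4, B3–B5, B2–B6
Each bag holds 5 vertices, so the decomposition has width 4, which upper-bounds the treewidth. Conversely, {1, 3, 6, 8, 9} is a clique of size 5, and the vertices of any clique must share a bag in every tree decomposition; so some bag has ≥ 5 vertices and tw(G) ≥ 4. The upper and lower bounds meet at 4, so that is the treewidth.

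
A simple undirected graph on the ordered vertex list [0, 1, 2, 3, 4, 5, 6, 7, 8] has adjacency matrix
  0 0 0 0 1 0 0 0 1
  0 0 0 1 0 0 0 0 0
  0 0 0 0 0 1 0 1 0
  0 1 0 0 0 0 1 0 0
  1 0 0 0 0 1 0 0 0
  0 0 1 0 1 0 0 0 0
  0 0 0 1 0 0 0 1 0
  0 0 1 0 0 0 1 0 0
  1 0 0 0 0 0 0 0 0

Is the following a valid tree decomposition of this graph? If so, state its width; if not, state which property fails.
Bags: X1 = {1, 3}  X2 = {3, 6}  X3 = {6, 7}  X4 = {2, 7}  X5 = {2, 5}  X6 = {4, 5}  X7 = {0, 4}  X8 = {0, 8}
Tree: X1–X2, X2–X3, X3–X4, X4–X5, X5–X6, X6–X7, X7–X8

Yes; width 1.

Every vertex of G appears in some bag (union = {0, 1, 2, 3, 4, 5, 6, 7, 8}); every edge is covered by a bag; and for each vertex v the set of bags containing v is connected in the bag tree. The decomposition is therefore valid. The largest bag has 2 vertices, so the width is 1.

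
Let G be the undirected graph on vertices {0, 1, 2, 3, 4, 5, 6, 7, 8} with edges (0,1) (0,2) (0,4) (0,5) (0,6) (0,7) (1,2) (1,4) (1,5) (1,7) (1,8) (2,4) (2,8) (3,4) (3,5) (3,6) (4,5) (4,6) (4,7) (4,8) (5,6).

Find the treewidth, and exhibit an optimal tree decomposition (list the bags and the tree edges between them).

Treewidth 3.
One optimal decomposition is:
Bags: B1 = {0, 4, 5, 6}  B2 = {0, 1, 4, 5}  B3 = {0, 1, 4, 7}  B4 = {0, 1, 2, 4}  B5 = {3, 4, 5, 6}  B6 = {1, 2, 4, 8}
Tree: B1–B2, B2–B3, B2–B4, B1–B5, B4–B6

Every bag has size at most 4, so the width is 4 − 1 = 3 and tw(G) ≤ 3. For the lower bound, the 4 vertices {0, 1, 2, 4} are pairwise adjacent, and any tree decomposition puts a clique entirely inside one bag — forcing width ≥ 3. Hence tw(G) = 3 exactly.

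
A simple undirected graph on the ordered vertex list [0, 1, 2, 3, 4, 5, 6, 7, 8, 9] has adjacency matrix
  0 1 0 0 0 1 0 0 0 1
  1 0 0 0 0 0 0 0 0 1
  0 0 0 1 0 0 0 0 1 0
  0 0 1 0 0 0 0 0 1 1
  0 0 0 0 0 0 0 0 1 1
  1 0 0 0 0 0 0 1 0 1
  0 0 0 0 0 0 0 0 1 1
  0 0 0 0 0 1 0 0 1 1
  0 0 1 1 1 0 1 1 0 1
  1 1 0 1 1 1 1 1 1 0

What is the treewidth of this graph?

2

A width-2 tree decomposition is:
Bags: B1 = {3, 8, 9}  B2 = {6, 8, 9}  B3 = {4, 8, 9}  B4 = {2, 3, 8}  B5 = {7, 8, 9}  B6 = {5, 7, 9}  B7 = {0, 5, 9}  B8 = {0, 1, 9}
Tree: B1–B2, B1–B3, B1–B4, B3–B5, B5–B6, B6–B7, B7–B8
Each bag holds 3 vertices, so the decomposition has width 2, which upper-bounds the treewidth. On the other hand G contains the 3-clique {0, 1, 9}. A clique must lie in a single bag of any decomposition, so no decomposition can have width below 2. Combining the bounds, tw(G) = 2.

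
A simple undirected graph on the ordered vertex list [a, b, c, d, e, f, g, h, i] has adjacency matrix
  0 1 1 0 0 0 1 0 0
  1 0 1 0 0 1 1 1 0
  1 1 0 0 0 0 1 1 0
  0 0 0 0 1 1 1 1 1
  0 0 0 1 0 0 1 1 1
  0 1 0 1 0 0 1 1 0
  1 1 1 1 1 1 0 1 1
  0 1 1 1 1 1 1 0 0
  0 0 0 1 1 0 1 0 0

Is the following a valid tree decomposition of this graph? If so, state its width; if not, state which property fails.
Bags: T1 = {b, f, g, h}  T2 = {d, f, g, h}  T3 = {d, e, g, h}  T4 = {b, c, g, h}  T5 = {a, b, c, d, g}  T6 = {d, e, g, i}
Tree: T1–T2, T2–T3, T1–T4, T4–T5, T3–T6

No — bags containing vertex d are not connected in the tree.

A tree decomposition must satisfy three properties: every vertex lies in some bag; for every edge, both endpoints lie together in some bag; and for every vertex, the bags containing it form a connected subtree. Here bags containing vertex d are not connected in the tree, so the decomposition is invalid.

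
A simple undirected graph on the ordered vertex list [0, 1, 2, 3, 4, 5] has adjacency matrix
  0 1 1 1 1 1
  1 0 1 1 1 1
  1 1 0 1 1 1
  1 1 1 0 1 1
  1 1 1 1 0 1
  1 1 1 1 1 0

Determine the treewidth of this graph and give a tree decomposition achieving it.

A single bag containing all 6 vertices is trivially a valid decomposition of width 5. On the other hand G contains the 6-clique {0, 1, 2, 3, 4, 5}. A clique must lie in a single bag of any decomposition, so no decomposition can have width below 5. Therefore the treewidth is 5.

Treewidth 5.
Bags: B1 = {0, 1, 2, 3, 4, 5}
Tree: (single bag)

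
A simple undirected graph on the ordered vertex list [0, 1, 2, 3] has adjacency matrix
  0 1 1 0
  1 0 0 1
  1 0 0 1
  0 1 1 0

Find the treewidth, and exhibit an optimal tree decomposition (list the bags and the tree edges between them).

Each bag holds 3 vertices, so the decomposition has width 2, which upper-bounds the treewidth. For the lower bound, G contains the cycle 2–3–1–0–2, so G is not a forest; only forests have treewidth ≤ 1, hence tw(G) ≥ 2. Therefore the treewidth is 2.

Treewidth 2.
One such decomposition:
Bags: B1 = {1, 2, 3}  B2 = {0, 1, 2}
Tree: B1–B2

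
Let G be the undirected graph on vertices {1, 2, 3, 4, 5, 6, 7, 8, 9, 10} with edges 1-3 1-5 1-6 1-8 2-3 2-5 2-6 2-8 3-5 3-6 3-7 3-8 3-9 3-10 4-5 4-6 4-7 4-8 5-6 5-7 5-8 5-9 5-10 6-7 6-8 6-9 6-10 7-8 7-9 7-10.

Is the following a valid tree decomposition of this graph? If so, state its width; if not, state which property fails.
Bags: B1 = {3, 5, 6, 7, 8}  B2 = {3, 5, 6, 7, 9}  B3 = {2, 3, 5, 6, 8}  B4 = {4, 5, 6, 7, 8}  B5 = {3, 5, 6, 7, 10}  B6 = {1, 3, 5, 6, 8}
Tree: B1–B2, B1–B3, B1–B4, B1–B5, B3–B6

Yes; width 4.

Every vertex of G appears in some bag (union = {1, 2, 3, 4, 5, 6, 7, 8, 9, 10}); every edge is covered by a bag; and for each vertex v the set of bags containing v is connected in the bag tree. The decomposition is therefore valid. The largest bag has 5 vertices, so the width is 4.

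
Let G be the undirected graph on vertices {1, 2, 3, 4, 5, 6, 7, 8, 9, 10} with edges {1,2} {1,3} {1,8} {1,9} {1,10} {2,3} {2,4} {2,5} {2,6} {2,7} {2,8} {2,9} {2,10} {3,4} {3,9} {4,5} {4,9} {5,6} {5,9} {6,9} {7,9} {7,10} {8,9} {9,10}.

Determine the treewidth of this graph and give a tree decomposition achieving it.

Treewidth 3.
One optimal decomposition is:
Bags: B1 = {2, 5, 6, 9}  B2 = {2, 4, 5, 9}  B3 = {2, 3, 4, 9}  B4 = {1, 2, 3, 9}  B5 = {1, 2, 8, 9}  B6 = {1, 2, 9, 10}  B7 = {2, 7, 9, 10}
Tree: B1–B2, B2–B3, B3–B4, B4–B5, B4–B6, B6–B7

Every bag has size at most 4, so the width is 4 − 1 = 3 and tw(G) ≤ 3. For the lower bound, the 4 vertices {1, 2, 8, 9} are pairwise adjacent, and any tree decomposition puts a clique entirely inside one bag — forcing width ≥ 3. Hence tw(G) = 3 exactly.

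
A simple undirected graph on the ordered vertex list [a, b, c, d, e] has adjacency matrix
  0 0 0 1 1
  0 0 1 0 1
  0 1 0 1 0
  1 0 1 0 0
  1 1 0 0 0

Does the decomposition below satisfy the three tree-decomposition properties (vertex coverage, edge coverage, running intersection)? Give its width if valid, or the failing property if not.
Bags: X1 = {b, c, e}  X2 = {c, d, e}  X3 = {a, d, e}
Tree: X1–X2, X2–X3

Yes; width 2.

Vertex coverage: the bags together contain {a, b, c, d, e}, the full vertex set. Edge coverage: each edge of G has both endpoints in at least one bag. Running intersection: for every vertex, the bags containing it form a connected subtree. All three properties hold, so this is a valid tree decomposition of width max|bag| − 1 = 2, and hence tw(G) ≤ 2.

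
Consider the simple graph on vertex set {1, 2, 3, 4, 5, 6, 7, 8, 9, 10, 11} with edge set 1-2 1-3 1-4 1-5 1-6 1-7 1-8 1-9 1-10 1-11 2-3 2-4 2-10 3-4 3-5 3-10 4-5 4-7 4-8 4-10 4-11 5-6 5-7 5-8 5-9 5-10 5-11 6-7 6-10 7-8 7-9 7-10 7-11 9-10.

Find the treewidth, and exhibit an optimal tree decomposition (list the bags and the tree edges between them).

The largest bag has 5 vertices, giving width 4; this decomposition certifies tw(G) ≤ 4. On the other hand G contains the 5-clique {1, 2, 3, 4, 10}. A clique must lie in a single bag of any decomposition, so no decomposition can have width below 4. The upper and lower bounds meet at 4, so that is the treewidth.

Treewidth 4.
One optimal decomposition is:
Bags: B1 = {1, 3, 4, 5, 10}  B2 = {1, 4, 5, 7, 10}  B3 = {1, 4, 5, 7, 8}  B4 = {1, 5, 7, 9, 10}  B5 = {1, 2, 3, 4, 10}  B6 = {1, 5, 6, 7, 10}  B7 = {1, 4, 5, 7, 11}
Tree: B1–B2, B2–B3, B2–B4, B1–B5, B4–B6, B2–B7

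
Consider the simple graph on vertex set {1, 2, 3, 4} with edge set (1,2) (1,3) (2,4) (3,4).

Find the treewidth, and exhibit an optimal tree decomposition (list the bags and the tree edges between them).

Every bag has size at most 3, so the width is 3 − 1 = 2 and tw(G) ≤ 2. Since 3–1–2–4–3 is a cycle in G, G is not acyclic. Forests are exactly the graphs of treewidth ≤ 1, so tw(G) ≥ 2. Combining the bounds, tw(G) = 2.

Treewidth 2.
One optimal decomposition is:
Bags: B1 = {1, 2, 3}  B2 = {2, 3, 4}
Tree: B1–B2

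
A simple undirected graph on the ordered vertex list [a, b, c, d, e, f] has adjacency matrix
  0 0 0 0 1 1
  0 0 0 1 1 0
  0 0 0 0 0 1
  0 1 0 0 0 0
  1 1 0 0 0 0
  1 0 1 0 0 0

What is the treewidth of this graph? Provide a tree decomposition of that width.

Treewidth 1.
Bags: B1 = {b, d}  B2 = {b, e}  B3 = {a, e}  B4 = {a, f}  B5 = {c, f}
Tree: B1–B2, B2–B3, B3–B4, B4–B5

Every bag has size at most 2, so the width is 2 − 1 = 1 and tw(G) ≤ 1. Since G has at least one edge (e.g. d–b), it is not an edgeless graph, so tw(G) ≥ 1. Combining the bounds, tw(G) = 1.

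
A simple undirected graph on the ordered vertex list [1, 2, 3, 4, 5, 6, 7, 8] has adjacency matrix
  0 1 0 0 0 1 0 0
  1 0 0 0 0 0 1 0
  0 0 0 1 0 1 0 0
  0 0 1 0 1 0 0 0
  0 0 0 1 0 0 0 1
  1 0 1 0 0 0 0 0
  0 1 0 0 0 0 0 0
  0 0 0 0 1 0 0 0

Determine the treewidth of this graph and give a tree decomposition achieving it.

Treewidth 1.
One such decomposition:
Bags: B1 = {5, 8}  B2 = {4, 5}  B3 = {3, 4}  B4 = {3, 6}  B5 = {1, 6}  B6 = {1, 2}  B7 = {2, 7}
Tree: B1–B2, B2–B3, B3–B4, B4–B5, B5–B6, B6–B7

Every bag has size at most 2, so the width is 2 − 1 = 1 and tw(G) ≤ 1. Any graph with an edge has treewidth ≥ 1, and G has the edge 8–5. The upper and lower bounds meet at 1, so that is the treewidth.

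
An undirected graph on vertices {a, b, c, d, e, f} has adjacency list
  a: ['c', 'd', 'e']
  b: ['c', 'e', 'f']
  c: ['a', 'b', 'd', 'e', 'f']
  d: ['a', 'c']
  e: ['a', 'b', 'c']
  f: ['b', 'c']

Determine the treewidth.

2

A width-2 tree decomposition is:
Bags: B1 = {b, c, e}  B2 = {b, c, f}  B3 = {a, c, e}  B4 = {a, c, d}
Tree: B1–B2, B1–B3, B3–B4
Each bag holds 3 vertices, so the decomposition has width 2, which upper-bounds the treewidth. On the other hand G contains the 3-clique {a, c, d}. A clique must lie in a single bag of any decomposition, so no decomposition can have width below 2. Combining the bounds, tw(G) = 2.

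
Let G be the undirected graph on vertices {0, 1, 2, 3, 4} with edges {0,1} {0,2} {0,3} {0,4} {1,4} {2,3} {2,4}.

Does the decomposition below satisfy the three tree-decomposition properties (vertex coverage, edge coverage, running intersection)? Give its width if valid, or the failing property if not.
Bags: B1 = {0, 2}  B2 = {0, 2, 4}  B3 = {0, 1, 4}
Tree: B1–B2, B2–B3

No — vertex 3 appears in no bag.

A tree decomposition must satisfy three properties: every vertex lies in some bag; for every edge, both endpoints lie together in some bag; and for every vertex, the bags containing it form a connected subtree. Here vertex 3 appears in no bag, so the decomposition is invalid.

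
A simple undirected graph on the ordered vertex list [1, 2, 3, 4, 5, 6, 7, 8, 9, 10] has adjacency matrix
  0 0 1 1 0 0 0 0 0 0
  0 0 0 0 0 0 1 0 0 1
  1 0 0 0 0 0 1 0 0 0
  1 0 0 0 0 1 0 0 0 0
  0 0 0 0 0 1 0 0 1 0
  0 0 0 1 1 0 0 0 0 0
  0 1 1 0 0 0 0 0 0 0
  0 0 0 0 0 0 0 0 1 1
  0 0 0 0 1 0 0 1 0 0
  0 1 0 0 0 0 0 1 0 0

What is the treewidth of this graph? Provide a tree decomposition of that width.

Every bag has size at most 3, so the width is 3 − 1 = 2 and tw(G) ≤ 2. For the lower bound, G contains the cycle 2–10–8–9–5–6–4–1–3–7–2, so G is not a forest; only forests have treewidth ≤ 1, hence tw(G) ≥ 2. Hence tw(G) = 2 exactly.

Treewidth 2.
Bags: B1 = {2, 8, 10}  B2 = {2, 8, 9}  B3 = {2, 5, 9}  B4 = {2, 5, 6}  B5 = {2, 4, 6}  B6 = {1, 2, 4}  B7 = {1, 2, 3}  B8 = {2, 3, 7}
Tree: B1–B2, B2–B3, B3–B4, B4–B5, B5–B6, B6–B7, B7–B8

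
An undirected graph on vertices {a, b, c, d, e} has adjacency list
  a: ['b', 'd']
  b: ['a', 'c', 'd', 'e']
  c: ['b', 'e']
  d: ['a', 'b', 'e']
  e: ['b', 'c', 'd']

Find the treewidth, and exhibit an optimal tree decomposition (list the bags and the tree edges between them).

Each bag holds 3 vertices, so the decomposition has width 2, which upper-bounds the treewidth. For the lower bound, the 3 vertices {b, d, e} are pairwise adjacent, and any tree decomposition puts a clique entirely inside one bag — forcing width ≥ 2. Hence tw(G) = 2 exactly.

Treewidth 2.
Bags: B1 = {b, d, e}  B2 = {b, c, e}  B3 = {a, b, d}
Tree: B1–B2, B1–B3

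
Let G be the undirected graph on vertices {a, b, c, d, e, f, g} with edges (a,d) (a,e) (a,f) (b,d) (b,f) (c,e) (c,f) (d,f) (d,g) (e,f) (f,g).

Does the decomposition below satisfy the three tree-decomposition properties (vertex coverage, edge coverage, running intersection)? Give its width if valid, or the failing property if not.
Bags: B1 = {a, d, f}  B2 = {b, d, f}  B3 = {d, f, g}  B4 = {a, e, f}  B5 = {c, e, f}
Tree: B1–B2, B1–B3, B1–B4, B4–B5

Vertex coverage: the bags together contain {a, b, c, d, e, f, g}, the full vertex set. Edge coverage: each edge of G has both endpoints in at least one bag. Running intersection: for every vertex, the bags containing it form a connected subtree. All three properties hold, so this is a valid tree decomposition of width max|bag| − 1 = 2, and hence tw(G) ≤ 2.

Yes; width 2.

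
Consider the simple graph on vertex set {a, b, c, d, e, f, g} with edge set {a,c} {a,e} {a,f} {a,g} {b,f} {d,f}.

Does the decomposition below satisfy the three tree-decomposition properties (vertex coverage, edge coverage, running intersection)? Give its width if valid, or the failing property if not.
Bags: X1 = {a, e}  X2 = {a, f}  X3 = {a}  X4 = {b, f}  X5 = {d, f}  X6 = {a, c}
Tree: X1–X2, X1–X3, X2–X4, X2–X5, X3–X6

A tree decomposition must satisfy three properties: every vertex lies in some bag; for every edge, both endpoints lie together in some bag; and for every vertex, the bags containing it form a connected subtree. Here vertex g appears in no bag, so the decomposition is invalid.

No — vertex g appears in no bag.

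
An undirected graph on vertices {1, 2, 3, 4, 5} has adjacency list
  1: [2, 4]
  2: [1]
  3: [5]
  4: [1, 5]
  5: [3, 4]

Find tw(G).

1

A width-1 tree decomposition is:
Bags: B1 = {1, 2}  B2 = {1, 4}  B3 = {4, 5}  B4 = {3, 5}
Tree: B1–B2, B2–B3, B3–B4
The largest bag has 2 vertices, giving width 1; this decomposition certifies tw(G) ≤ 1. G has an edge, so its treewidth is at least 1. Hence tw(G) = 1 exactly.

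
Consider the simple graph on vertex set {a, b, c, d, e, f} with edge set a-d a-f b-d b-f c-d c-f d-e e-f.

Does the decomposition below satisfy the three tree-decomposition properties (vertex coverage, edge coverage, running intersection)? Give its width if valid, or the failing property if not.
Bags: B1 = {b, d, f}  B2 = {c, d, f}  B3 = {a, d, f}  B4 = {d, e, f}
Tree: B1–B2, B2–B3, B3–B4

Checking the three conditions: (i) the bags cover all of {a, b, c, d, e, f}; (ii) for each edge, some bag contains both endpoints; (iii) the bags containing any fixed vertex form a subtree. All hold, so the decomposition is valid with width 3 − 1 = 2.

Yes; width 2.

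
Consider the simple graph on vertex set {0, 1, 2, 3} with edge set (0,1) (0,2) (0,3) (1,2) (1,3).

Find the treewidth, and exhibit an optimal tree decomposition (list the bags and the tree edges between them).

Every bag has size at most 3, so the width is 3 − 1 = 2 and tw(G) ≤ 2. On the other hand G contains the 3-clique {0, 1, 2}. A clique must lie in a single bag of any decomposition, so no decomposition can have width below 2. Therefore the treewidth is 2.

Treewidth 2.
One such decomposition:
Bags: B1 = {0, 1, 2}  B2 = {0, 1, 3}
Tree: B1–B2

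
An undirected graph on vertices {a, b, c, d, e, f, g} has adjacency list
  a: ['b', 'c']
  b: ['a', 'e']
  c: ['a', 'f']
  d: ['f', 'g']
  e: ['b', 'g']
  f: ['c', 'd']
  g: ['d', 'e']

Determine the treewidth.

2

A width-2 tree decomposition is:
Bags: B1 = {d, f, g}  B2 = {e, f, g}  B3 = {b, e, f}  B4 = {a, b, f}  B5 = {a, c, f}
Tree: B1–B2, B2–B3, B3–B4, B4–B5
The largest bag has 3 vertices, giving width 2; this decomposition certifies tw(G) ≤ 2. For the lower bound, G contains the cycle f–d–g–e–b–a–c–f, so G is not a forest; only forests have treewidth ≤ 1, hence tw(G) ≥ 2. The upper and lower bounds meet at 2, so that is the treewidth.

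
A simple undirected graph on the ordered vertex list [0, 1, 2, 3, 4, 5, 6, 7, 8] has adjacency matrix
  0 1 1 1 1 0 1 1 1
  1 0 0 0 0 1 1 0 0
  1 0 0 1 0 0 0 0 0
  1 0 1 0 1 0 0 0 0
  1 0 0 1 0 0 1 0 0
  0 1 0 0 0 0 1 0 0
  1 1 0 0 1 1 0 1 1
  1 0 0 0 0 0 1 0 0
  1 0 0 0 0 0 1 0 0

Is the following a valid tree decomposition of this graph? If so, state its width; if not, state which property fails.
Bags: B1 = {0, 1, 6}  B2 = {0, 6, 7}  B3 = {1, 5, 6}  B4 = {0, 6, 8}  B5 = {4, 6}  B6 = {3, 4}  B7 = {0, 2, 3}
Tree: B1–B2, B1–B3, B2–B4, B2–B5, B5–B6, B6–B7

A tree decomposition must satisfy three properties: every vertex lies in some bag; for every edge, both endpoints lie together in some bag; and for every vertex, the bags containing it form a connected subtree. Here edge (0,4) lies in no bag, so the decomposition is invalid.

No — edge (0,4) lies in no bag.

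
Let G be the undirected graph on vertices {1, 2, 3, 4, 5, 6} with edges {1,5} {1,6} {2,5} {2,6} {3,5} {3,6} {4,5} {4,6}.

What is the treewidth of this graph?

A width-2 tree decomposition is:
Bags: B1 = {4, 5, 6}  B2 = {1, 5, 6}  B3 = {2, 5, 6}  B4 = {3, 5, 6}
Tree: B1–B2, B2–B3, B3–B4
Every bag has size at most 3, so the width is 3 − 1 = 2 and tw(G) ≤ 2. Since 4–6–1–5–4 is a cycle in G, G is not acyclic. Forests are exactly the graphs of treewidth ≤ 1, so tw(G) ≥ 2. Hence tw(G) = 2 exactly.

2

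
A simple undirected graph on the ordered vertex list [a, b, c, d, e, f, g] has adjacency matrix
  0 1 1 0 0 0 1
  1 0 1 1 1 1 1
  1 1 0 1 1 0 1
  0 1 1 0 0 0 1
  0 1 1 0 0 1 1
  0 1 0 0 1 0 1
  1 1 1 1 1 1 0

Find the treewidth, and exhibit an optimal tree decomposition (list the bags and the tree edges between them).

The largest bag has 4 vertices, giving width 3; this decomposition certifies tw(G) ≤ 3. On the other hand G contains the 4-clique {b, c, d, g}. A clique must lie in a single bag of any decomposition, so no decomposition can have width below 3. The upper and lower bounds meet at 3, so that is the treewidth.

Treewidth 3.
Bags: B1 = {b, c, e, g}  B2 = {a, b, c, g}  B3 = {b, e, f, g}  B4 = {b, c, d, g}
Tree: B1–B2, B1–B3, B2–B4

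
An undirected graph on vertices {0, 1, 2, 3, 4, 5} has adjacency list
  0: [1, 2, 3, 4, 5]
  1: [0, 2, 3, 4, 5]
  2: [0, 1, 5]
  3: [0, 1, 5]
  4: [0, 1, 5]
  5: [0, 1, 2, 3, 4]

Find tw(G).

3

A width-3 tree decomposition is:
Bags: B1 = {0, 1, 3, 5}  B2 = {0, 1, 4, 5}  B3 = {0, 1, 2, 5}
Tree: B1–B2, B1–B3
Each bag holds 4 vertices, so the decomposition has width 3, which upper-bounds the treewidth. Conversely, {0, 1, 2, 5} is a clique of size 4, and the vertices of any clique must share a bag in every tree decomposition; so some bag has ≥ 4 vertices and tw(G) ≥ 3. Therefore the treewidth is 3.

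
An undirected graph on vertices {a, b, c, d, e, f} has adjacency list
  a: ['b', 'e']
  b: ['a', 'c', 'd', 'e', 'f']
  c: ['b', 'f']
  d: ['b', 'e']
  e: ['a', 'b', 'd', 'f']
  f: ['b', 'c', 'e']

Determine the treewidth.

A width-2 tree decomposition is:
Bags: B1 = {b, e, f}  B2 = {b, d, e}  B3 = {a, b, e}  B4 = {b, c, f}
Tree: B1–B2, B1–B3, B1–B4
Each bag holds 3 vertices, so the decomposition has width 2, which upper-bounds the treewidth. On the other hand G contains the 3-clique {b, d, e}. A clique must lie in a single bag of any decomposition, so no decomposition can have width below 2. The upper and lower bounds meet at 2, so that is the treewidth.

2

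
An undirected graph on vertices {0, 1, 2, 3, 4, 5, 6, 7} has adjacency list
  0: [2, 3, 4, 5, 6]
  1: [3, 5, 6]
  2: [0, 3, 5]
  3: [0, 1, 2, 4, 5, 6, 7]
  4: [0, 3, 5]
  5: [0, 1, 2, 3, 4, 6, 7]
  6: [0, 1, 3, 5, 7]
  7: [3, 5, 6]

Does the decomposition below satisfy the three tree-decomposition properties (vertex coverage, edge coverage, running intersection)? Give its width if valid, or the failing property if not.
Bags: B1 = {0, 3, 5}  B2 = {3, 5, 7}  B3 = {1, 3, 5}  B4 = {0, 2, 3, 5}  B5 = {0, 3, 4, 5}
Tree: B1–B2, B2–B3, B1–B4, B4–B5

A tree decomposition must satisfy three properties: every vertex lies in some bag; for every edge, both endpoints lie together in some bag; and for every vertex, the bags containing it form a connected subtree. Here vertex 6 appears in no bag, so the decomposition is invalid.

No — vertex 6 appears in no bag.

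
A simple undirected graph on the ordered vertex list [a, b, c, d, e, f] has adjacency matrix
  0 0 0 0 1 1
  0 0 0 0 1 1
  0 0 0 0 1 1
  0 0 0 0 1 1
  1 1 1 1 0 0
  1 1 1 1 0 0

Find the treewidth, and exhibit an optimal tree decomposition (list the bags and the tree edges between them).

Treewidth 2.
One optimal decomposition is:
Bags: B1 = {d, e, f}  B2 = {c, e, f}  B3 = {a, e, f}  B4 = {b, e, f}
Tree: B1–B2, B2–B3, B3–B4

Every bag has size at most 3, so the width is 3 − 1 = 2 and tw(G) ≤ 2. For the lower bound, G contains the cycle d–f–c–e–d, so G is not a forest; only forests have treewidth ≤ 1, hence tw(G) ≥ 2. Hence tw(G) = 2 exactly.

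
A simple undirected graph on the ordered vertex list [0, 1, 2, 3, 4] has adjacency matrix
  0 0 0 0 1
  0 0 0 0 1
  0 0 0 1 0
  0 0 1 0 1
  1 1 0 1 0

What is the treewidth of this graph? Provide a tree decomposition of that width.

The largest bag has 2 vertices, giving width 1; this decomposition certifies tw(G) ≤ 1. Since G has at least one edge (e.g. 0–4), it is not an edgeless graph, so tw(G) ≥ 1. The upper and lower bounds meet at 1, so that is the treewidth.

Treewidth 1.
One optimal decomposition is:
Bags: B1 = {0, 4}  B2 = {3, 4}  B3 = {1, 4}  B4 = {2, 3}
Tree: B1–B2, B1–B3, B2–B4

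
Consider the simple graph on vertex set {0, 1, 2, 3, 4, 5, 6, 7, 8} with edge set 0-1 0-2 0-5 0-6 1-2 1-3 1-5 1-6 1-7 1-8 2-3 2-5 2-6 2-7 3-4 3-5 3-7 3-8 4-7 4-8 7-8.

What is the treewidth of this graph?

3

A width-3 tree decomposition is:
Bags: B1 = {0, 1, 2, 5}  B2 = {1, 2, 3, 5}  B3 = {1, 2, 3, 7}  B4 = {1, 3, 7, 8}  B5 = {0, 1, 2, 6}  B6 = {3, 4, 7, 8}
Tree: B1–B2, B2–B3, B3–B4, B1–B5, B4–B6
The largest bag has 4 vertices, giving width 3; this decomposition certifies tw(G) ≤ 3. On the other hand G contains the 4-clique {1, 3, 7, 8}. A clique must lie in a single bag of any decomposition, so no decomposition can have width below 3. The upper and lower bounds meet at 3, so that is the treewidth.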